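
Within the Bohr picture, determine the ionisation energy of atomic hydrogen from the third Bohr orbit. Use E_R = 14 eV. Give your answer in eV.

E_n = −E_R·Z²/n² = −14 × 1²/3² eV = -1.6 eV
Ionisation energy = −E_n = 1.6 eV

1.6 eV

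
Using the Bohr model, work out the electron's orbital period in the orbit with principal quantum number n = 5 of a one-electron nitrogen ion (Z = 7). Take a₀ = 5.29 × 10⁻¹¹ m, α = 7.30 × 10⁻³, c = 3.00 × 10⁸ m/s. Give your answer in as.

r = n²a₀/Z = 5²·5.29 × 10⁻¹¹/7 = 1.89 × 10⁻¹⁰ m
v = Zαc/n = 7·0.00730·3.00 × 10⁸/5 = 3.07 × 10⁶ m/s
T = 2πr/v = 3.87 × 10⁻¹⁶ s = 387 as

387 as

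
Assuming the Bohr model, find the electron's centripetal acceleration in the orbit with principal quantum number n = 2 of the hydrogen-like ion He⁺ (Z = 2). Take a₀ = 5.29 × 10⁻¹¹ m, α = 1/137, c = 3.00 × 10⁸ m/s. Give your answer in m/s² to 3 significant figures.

r = n²a₀/Z = 1.06 × 10⁻¹⁰ m, v = Zαc/n = 2.19 × 10⁶ m/s
a = v²/r = (2.19 × 10⁶)² / 1.06 × 10⁻¹⁰ = 4.53 × 10²² m/s²

4.53 × 10²² m/s²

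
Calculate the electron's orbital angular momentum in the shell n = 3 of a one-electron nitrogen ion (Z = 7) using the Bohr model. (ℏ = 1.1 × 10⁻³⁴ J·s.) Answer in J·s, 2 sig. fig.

3.3 × 10⁻³⁴ J·s

L_n = nℏ = 3 × 1.1 × 10⁻³⁴ = 3.3 × 10⁻³⁴ J·s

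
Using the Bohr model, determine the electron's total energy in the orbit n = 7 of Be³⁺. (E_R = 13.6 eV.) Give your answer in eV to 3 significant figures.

E_n = −E_R·Z²/n² = −13.6 × 4²/7² = -4.44 eV

-4.44 eV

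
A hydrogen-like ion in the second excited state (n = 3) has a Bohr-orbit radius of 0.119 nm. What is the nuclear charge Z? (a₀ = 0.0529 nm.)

4

r_n = n²a₀/Z ⇒ Z = n²a₀/r = 3² × 0.0529 / 0.119 ≈ 4.00
Z = 4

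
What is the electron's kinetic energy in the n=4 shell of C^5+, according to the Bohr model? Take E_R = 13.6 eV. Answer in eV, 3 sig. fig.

For a Coulomb orbit the virial theorem gives K = −E_n.
E_n = −E_R·Z²/n², so K = E_R·Z²/n² = 13.6 × 6²/4² = 30.6 eV

30.6 eV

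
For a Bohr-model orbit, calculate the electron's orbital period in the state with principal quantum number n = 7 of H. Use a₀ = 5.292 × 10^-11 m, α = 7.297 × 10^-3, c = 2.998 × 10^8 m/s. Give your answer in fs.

52.13 fs

r = n²a₀/Z = 7²·5.292 × 10^-11/1 = 2.593 × 10^-9 m
v = Zαc/n = 1·0.007297·2.998 × 10^8/7 = 3.125 × 10^5 m/s
T = 2πr/v = 5.213 × 10^-14 s = 52.13 fs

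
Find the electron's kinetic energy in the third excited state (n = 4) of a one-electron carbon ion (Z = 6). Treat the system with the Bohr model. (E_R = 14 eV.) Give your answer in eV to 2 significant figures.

For a Coulomb orbit the virial theorem gives K = −E_n.
E_n = −E_R·Z²/n², so K = E_R·Z²/n² = 14 × 6²/4² = 32 eV

32 eV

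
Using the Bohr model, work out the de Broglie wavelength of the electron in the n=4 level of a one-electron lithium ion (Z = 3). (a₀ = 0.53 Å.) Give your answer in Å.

4.4 Å

The Bohr quantisation condition is nλ = 2πr_n.
r_n = n²a₀/Z = 2.8 Å
λ = 2πr_n/n = 2π·2.8/4 = 4.4 Å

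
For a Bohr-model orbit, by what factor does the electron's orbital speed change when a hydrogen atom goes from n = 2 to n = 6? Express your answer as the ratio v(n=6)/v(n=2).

v ∝ Z^1 · n^-1; with Z fixed, v ∝ n^-1.
v(n=6)/v(n=2) = (6/2)^-1 = 1/3

1/3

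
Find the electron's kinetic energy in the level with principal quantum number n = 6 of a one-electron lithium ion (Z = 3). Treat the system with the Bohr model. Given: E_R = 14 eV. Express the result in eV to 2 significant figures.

3.5 eV

For a Coulomb orbit the virial theorem gives K = −E_n.
E_n = −E_R·Z²/n², so K = E_R·Z²/n² = 14 × 3²/6² = 3.5 eV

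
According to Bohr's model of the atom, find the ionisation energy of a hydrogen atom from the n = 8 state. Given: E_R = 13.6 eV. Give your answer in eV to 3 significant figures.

E_n = −E_R·Z²/n² = −13.6 × 1²/8² eV = -0.212 eV
Ionisation energy = −E_n = 0.212 eV

0.212 eV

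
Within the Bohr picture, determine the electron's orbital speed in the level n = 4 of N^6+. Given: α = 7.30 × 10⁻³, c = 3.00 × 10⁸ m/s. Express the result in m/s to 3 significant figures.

3.83 × 10⁶ m/s

v_n = Zαc/n = 7 × 0.00730 × 3.00 × 10⁸ / 4
    = 3.83 × 10⁶ m/s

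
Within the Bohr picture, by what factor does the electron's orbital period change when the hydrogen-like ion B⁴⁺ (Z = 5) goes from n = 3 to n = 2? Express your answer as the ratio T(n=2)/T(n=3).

8/27

T ∝ Z^-2 · n^3; with Z fixed, T ∝ n^3.
T(n=2)/T(n=3) = (2/3)^3 = 8/27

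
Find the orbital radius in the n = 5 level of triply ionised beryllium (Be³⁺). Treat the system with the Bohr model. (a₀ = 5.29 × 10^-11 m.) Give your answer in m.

3.31 × 10^-10 m

r_n = n²a₀/Z = 5² × 5.29 × 10^-11 / 4
    = 25 × 5.29 × 10^-11 / 4 = 3.31 × 10^-10 m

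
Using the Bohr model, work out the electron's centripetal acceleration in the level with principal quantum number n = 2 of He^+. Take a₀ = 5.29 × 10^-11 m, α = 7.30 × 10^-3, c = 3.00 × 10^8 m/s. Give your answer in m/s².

r = n²a₀/Z = 1.06 × 10^-10 m, v = Zαc/n = 2.19 × 10^6 m/s
a = v²/r = (2.19 × 10^6)² / 1.06 × 10^-10 = 4.53 × 10^22 m/s²

4.53 × 10^22 m/s²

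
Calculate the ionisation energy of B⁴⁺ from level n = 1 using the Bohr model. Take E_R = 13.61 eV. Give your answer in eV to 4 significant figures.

340.2 eV

E_n = −E_R·Z²/n² = −13.61 × 5²/1² eV = -340.2 eV
Ionisation energy = −E_n = 340.2 eV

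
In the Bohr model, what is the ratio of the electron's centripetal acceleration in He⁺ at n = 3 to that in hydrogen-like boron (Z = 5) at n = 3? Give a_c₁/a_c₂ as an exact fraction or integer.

a_c ∝ Z^3 · n^-4
a_c₁/a_c₂ = (2/5)^3 · (3/3)^-4 = 8/125

8/125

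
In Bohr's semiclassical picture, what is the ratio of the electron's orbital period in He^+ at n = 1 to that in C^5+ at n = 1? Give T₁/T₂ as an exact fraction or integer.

T ∝ Z^-2 · n^3
T₁/T₂ = (2/6)^-2 · (1/1)^3 = 9

9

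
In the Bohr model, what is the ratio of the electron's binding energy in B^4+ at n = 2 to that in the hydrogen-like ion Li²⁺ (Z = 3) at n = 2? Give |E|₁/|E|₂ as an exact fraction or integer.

|E| ∝ Z^2 · n^-2
|E|₁/|E|₂ = (5/3)^2 · (2/2)^-2 = 25/9

25/9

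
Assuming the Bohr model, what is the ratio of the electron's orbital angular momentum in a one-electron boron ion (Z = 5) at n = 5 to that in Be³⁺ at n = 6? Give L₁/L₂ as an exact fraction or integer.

5/6

L = nℏ is independent of Z.
L₁/L₂ = n₁/n₂ = 5/6 = 5/6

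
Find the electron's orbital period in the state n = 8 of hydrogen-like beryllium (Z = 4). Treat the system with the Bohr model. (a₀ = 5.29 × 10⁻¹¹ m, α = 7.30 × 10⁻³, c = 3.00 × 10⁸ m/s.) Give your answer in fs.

r = n²a₀/Z = 8²·5.29 × 10⁻¹¹/4 = 8.46 × 10⁻¹⁰ m
v = Zαc/n = 4·0.00730·3.00 × 10⁸/8 = 1.09 × 10⁶ m/s
T = 2πr/v = 4.86 × 10⁻¹⁵ s = 4.86 fs

4.86 fs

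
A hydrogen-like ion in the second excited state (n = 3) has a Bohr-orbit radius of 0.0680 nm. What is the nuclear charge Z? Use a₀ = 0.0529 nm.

r_n = n²a₀/Z ⇒ Z = n²a₀/r = 3² × 0.0529 / 0.0680 ≈ 7.00
Z = 7

7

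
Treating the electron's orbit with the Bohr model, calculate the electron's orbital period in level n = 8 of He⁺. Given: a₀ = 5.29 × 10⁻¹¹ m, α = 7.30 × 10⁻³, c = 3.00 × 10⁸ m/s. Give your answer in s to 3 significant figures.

1.94 × 10⁻¹⁴ s

r = n²a₀/Z = 8²·5.29 × 10⁻¹¹/2 = 1.69 × 10⁻⁹ m
v = Zαc/n = 2·0.00730·3.00 × 10⁸/8 = 5.47 × 10⁵ m/s
T = 2πr/v = 1.94 × 10⁻¹⁴ s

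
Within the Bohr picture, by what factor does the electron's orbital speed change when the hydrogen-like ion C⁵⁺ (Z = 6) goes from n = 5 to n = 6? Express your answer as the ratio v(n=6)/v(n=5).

v ∝ Z^1 · n^-1; with Z fixed, v ∝ n^-1.
v(n=6)/v(n=5) = (6/5)^-1 = 5/6

5/6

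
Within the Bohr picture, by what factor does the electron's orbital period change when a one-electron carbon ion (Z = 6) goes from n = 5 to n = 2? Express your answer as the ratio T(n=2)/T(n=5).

T ∝ Z^-2 · n^3; with Z fixed, T ∝ n^3.
T(n=2)/T(n=5) = (2/5)^3 = 8/125

8/125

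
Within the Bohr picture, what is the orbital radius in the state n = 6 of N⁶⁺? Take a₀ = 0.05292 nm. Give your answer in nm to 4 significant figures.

r_n = n²a₀/Z = 6² × 0.05292 / 7
    = 36 × 0.05292 / 7 = 0.2722 nm

0.2722 nm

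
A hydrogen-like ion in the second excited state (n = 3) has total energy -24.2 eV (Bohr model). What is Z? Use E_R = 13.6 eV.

4

E_n = −E_R Z²/n² ⇒ Z² = −E_n n²/E_R = 24.2 × 3² / 13.6 ≈ 16.01
Z = 4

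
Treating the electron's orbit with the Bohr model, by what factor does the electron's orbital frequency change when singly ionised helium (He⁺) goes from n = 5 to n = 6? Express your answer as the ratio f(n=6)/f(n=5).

f ∝ Z^2 · n^-3; with Z fixed, f ∝ n^-3.
f(n=6)/f(n=5) = (6/5)^-3 = 125/216

125/216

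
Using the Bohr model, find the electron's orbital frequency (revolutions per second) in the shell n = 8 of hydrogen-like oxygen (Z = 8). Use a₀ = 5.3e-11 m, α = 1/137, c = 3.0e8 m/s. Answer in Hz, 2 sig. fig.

8.2e14 Hz

r = n²a₀/Z = 4.2e-10 m, v = Zαc/n = 2.2e6 m/s
f = v/(2πr) = 8.2e14 Hz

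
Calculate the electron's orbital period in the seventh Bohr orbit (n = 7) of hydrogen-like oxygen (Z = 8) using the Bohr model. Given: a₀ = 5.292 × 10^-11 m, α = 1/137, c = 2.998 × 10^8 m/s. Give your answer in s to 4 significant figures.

r = n²a₀/Z = 7²·5.292 × 10^-11/8 = 3.241 × 10^-10 m
v = Zαc/n = 8·0.007299·2.998 × 10^8/7 = 2.501 × 10^6 m/s
T = 2πr/v = 8.143 × 10^-16 s

8.143 × 10^-16 s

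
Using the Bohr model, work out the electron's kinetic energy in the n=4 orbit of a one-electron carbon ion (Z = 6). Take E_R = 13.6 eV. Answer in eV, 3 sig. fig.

30.6 eV

For a Coulomb orbit the virial theorem gives K = −E_n.
E_n = −E_R·Z²/n², so K = E_R·Z²/n² = 13.6 × 6²/4² = 30.6 eV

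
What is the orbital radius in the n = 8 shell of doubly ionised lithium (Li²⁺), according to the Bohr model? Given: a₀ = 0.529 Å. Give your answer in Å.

r_n = n²a₀/Z = 8² × 0.529 / 3
    = 64 × 0.529 / 3 = 11.3 Å

11.3 Å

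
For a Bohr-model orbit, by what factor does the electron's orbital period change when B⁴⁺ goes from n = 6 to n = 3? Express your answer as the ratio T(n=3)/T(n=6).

1/8

T ∝ Z^-2 · n^3; with Z fixed, T ∝ n^3.
T(n=3)/T(n=6) = (3/6)^3 = 1/8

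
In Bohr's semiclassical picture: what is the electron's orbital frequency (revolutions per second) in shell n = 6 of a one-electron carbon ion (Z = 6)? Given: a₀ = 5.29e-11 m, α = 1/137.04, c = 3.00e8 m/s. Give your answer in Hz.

1.10e15 Hz

r = n²a₀/Z = 3.17e-10 m, v = Zαc/n = 2.19e6 m/s
f = v/(2πr) = 1.10e15 Hz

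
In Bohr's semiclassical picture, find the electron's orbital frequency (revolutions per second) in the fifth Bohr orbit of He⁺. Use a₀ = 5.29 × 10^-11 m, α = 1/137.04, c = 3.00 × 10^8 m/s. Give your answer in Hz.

r = n²a₀/Z = 6.61 × 10^-10 m, v = Zαc/n = 8.76 × 10^5 m/s
f = v/(2πr) = 2.11 × 10^14 Hz

2.11 × 10^14 Hz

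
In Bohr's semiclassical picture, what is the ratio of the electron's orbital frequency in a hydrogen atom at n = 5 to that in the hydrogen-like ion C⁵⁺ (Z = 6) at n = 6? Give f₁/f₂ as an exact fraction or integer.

f ∝ Z^2 · n^-3
f₁/f₂ = (1/6)^2 · (5/6)^-3 = 6/125

6/125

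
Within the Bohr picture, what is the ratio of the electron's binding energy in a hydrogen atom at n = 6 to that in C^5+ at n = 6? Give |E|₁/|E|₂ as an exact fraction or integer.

|E| ∝ Z^2 · n^-2
|E|₁/|E|₂ = (1/6)^2 · (6/6)^-2 = 1/36

1/36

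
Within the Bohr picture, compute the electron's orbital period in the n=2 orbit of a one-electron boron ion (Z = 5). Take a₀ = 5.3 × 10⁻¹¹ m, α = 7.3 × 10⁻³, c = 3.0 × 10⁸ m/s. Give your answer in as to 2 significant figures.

49 as

r = n²a₀/Z = 2²·5.3 × 10⁻¹¹/5 = 4.2 × 10⁻¹¹ m
v = Zαc/n = 5·0.0073·3.0 × 10⁸/2 = 5.5 × 10⁶ m/s
T = 2πr/v = 4.9 × 10⁻¹⁷ s = 49 as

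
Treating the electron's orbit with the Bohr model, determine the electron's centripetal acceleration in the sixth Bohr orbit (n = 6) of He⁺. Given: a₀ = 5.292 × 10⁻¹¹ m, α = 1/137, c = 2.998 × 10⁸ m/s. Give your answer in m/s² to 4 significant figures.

5.586 × 10²⁰ m/s²

r = n²a₀/Z = 9.526 × 10⁻¹⁰ m, v = Zαc/n = 7.294 × 10⁵ m/s
a = v²/r = (7.294 × 10⁵)² / 9.526 × 10⁻¹⁰ = 5.586 × 10²⁰ m/s²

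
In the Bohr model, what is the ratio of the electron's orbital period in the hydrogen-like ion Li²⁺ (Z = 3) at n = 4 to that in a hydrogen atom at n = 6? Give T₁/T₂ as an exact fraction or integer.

8/243

T ∝ Z^-2 · n^3
T₁/T₂ = (3/1)^-2 · (4/6)^3 = 8/243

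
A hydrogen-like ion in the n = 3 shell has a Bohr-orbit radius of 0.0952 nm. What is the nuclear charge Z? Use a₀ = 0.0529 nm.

5

r_n = n²a₀/Z ⇒ Z = n²a₀/r = 3² × 0.0529 / 0.0952 ≈ 5.00
Z = 5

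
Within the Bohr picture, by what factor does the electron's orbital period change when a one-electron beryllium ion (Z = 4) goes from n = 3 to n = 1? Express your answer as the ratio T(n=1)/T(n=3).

1/27

T ∝ Z^-2 · n^3; with Z fixed, T ∝ n^3.
T(n=1)/T(n=3) = (1/3)^3 = 1/27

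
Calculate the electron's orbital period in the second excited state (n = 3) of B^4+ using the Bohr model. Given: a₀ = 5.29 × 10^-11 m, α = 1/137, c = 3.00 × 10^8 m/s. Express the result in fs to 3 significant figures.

r = n²a₀/Z = 3²·5.29 × 10^-11/5 = 9.52 × 10^-11 m
v = Zαc/n = 5·0.00730·3.00 × 10^8/3 = 3.65 × 10^6 m/s
T = 2πr/v = 1.64 × 10^-16 s = 0.164 fs

0.164 fs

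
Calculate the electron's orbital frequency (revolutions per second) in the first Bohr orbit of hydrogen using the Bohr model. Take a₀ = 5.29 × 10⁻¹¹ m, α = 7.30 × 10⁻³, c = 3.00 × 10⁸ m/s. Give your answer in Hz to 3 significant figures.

r = n²a₀/Z = 5.29 × 10⁻¹¹ m, v = Zαc/n = 2.19 × 10⁶ m/s
f = v/(2πr) = 6.59 × 10¹⁵ Hz

6.59 × 10¹⁵ Hz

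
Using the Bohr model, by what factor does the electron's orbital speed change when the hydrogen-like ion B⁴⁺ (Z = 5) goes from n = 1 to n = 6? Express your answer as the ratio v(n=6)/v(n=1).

1/6

v ∝ Z^1 · n^-1; with Z fixed, v ∝ n^-1.
v(n=6)/v(n=1) = (6/1)^-1 = 1/6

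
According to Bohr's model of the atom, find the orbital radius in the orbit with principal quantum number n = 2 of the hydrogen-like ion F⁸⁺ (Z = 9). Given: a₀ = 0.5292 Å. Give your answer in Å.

0.2352 Å

r_n = n²a₀/Z = 2² × 0.5292 / 9
    = 4 × 0.5292 / 9 = 0.2352 Å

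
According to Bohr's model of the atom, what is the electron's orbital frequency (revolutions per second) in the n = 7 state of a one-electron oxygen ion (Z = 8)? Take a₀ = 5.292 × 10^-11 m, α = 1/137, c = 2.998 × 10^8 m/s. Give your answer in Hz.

r = n²a₀/Z = 3.241 × 10^-10 m, v = Zαc/n = 2.501 × 10^6 m/s
f = v/(2πr) = 1.228 × 10^15 Hz

1.228 × 10^15 Hz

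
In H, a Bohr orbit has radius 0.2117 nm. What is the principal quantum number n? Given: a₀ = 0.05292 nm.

r_n = n²a₀/Z ⇒ n² = rZ/a₀ = 0.2117 × 1 / 0.05292 ≈ 4.00
n = 2

2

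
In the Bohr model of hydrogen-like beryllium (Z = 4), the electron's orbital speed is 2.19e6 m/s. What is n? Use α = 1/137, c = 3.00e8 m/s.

4

v_n = Zαc/n ⇒ n = Zαc/v = 4 × 0.00730 × 3.00e8 / 2.19e6 ≈ 4.00
n = 4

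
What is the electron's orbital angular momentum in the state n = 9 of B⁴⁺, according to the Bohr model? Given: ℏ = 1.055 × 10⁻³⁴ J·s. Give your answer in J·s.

L_n = nℏ = 9 × 1.055 × 10⁻³⁴ = 9.495 × 10⁻³⁴ J·s

9.495 × 10⁻³⁴ J·s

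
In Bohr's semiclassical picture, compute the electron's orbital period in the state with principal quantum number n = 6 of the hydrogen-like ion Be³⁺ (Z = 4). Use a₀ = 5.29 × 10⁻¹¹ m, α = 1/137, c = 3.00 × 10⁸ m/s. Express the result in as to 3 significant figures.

r = n²a₀/Z = 6²·5.29 × 10⁻¹¹/4 = 4.76 × 10⁻¹⁰ m
v = Zαc/n = 4·0.00730·3.00 × 10⁸/6 = 1.46 × 10⁶ m/s
T = 2πr/v = 2.05 × 10⁻¹⁵ s = 2050 as

2050 as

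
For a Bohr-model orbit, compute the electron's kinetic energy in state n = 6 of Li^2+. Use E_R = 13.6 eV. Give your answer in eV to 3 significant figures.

For a Coulomb orbit the virial theorem gives K = −E_n.
E_n = −E_R·Z²/n², so K = E_R·Z²/n² = 13.6 × 3²/6² = 3.40 eV

3.40 eV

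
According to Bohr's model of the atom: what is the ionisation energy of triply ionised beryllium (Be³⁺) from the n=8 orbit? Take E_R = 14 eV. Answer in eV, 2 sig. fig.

E_n = −E_R·Z²/n² = −14 × 4²/8² eV = -3.5 eV
Ionisation energy = −E_n = 3.5 eV

3.5 eV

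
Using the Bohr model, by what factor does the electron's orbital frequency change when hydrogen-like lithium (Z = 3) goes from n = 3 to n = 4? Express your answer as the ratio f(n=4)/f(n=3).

f ∝ Z^2 · n^-3; with Z fixed, f ∝ n^-3.
f(n=4)/f(n=3) = (4/3)^-3 = 27/64

27/64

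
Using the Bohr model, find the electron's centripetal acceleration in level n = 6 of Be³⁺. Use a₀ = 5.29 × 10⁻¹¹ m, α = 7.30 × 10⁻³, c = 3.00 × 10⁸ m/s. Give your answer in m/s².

r = n²a₀/Z = 4.76 × 10⁻¹⁰ m, v = Zαc/n = 1.46 × 10⁶ m/s
a = v²/r = (1.46 × 10⁶)² / 4.76 × 10⁻¹⁰ = 4.48 × 10²¹ m/s²

4.48 × 10²¹ m/s²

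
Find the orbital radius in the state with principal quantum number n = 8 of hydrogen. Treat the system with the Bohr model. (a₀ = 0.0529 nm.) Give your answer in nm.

3.39 nm

r_n = n²a₀/Z = 8² × 0.0529 / 1
    = 64 × 0.0529 / 1 = 3.39 nm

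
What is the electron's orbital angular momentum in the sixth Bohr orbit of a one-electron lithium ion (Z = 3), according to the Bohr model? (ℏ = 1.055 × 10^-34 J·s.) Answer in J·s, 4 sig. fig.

L_n = nℏ = 6 × 1.055 × 10^-34 = 6.330 × 10^-34 J·s

6.330 × 10^-34 J·s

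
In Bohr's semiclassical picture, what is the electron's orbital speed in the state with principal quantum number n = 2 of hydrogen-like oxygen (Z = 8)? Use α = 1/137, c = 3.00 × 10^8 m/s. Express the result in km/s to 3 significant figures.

v_n = Zαc/n = 8 × 0.00730 × 3.00 × 10^8 / 2
    = 8760 km/s

8760 km/s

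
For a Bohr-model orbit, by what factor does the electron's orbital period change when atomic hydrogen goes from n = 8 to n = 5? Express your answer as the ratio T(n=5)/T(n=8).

125/512

T ∝ Z^-2 · n^3; with Z fixed, T ∝ n^3.
T(n=5)/T(n=8) = (5/8)^3 = 125/512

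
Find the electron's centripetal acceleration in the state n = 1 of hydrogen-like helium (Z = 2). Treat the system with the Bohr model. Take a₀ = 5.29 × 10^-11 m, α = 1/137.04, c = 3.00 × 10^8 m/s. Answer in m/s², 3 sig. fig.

7.25 × 10^23 m/s²

r = n²a₀/Z = 2.65 × 10^-11 m, v = Zαc/n = 4.38 × 10^6 m/s
a = v²/r = (4.38 × 10^6)² / 2.65 × 10^-11 = 7.25 × 10^23 m/s²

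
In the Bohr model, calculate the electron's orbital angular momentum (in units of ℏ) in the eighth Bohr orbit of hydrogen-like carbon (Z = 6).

L_n = nℏ, so L/ℏ = n = 8.

8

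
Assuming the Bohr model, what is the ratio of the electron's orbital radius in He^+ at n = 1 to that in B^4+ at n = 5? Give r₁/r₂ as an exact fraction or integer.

r ∝ Z^-1 · n^2
r₁/r₂ = (2/5)^-1 · (1/5)^2 = 1/10

1/10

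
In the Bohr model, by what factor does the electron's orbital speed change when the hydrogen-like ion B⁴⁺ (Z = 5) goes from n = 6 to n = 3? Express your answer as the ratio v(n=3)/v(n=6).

2

v ∝ Z^1 · n^-1; with Z fixed, v ∝ n^-1.
v(n=3)/v(n=6) = (3/6)^-1 = 2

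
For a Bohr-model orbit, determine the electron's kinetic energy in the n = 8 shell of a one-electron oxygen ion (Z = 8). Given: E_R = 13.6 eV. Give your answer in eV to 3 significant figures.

13.6 eV

For a Coulomb orbit the virial theorem gives K = −E_n.
E_n = −E_R·Z²/n², so K = E_R·Z²/n² = 13.6 × 8²/8² = 13.6 eV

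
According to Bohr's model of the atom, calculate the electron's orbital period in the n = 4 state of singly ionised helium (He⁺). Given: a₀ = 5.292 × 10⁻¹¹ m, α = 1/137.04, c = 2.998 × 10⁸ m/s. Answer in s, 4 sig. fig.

r = n²a₀/Z = 4²·5.292 × 10⁻¹¹/2 = 4.234 × 10⁻¹⁰ m
v = Zαc/n = 2·0.007297·2.998 × 10⁸/4 = 1.094 × 10⁶ m/s
T = 2πr/v = 2.432 × 10⁻¹⁵ s

2.432 × 10⁻¹⁵ s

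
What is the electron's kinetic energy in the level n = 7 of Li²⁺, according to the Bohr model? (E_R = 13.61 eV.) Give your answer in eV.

For a Coulomb orbit the virial theorem gives K = −E_n.
E_n = −E_R·Z²/n², so K = E_R·Z²/n² = 13.61 × 3²/7² = 2.500 eV

2.500 eV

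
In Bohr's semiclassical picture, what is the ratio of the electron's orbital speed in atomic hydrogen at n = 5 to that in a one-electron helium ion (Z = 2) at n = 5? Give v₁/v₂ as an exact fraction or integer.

1/2

v ∝ Z^1 · n^-1
v₁/v₂ = (1/2)^1 · (5/5)^-1 = 1/2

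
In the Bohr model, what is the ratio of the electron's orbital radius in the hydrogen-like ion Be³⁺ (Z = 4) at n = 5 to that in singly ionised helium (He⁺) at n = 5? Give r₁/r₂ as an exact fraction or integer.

1/2

r ∝ Z^-1 · n^2
r₁/r₂ = (4/2)^-1 · (5/5)^2 = 1/2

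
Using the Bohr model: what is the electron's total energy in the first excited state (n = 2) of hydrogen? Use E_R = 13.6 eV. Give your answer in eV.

-3.40 eV

E_n = −E_R·Z²/n² = −13.6 × 1²/2² = -3.40 eV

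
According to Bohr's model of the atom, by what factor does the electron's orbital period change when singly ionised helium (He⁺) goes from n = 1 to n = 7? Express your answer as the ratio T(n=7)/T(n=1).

T ∝ Z^-2 · n^3; with Z fixed, T ∝ n^3.
T(n=7)/T(n=1) = (7/1)^3 = 343

343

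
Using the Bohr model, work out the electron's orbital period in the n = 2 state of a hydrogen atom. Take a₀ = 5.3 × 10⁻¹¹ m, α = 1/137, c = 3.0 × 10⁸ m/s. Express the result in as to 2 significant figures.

1200 as

r = n²a₀/Z = 2²·5.3 × 10⁻¹¹/1 = 2.1 × 10⁻¹⁰ m
v = Zαc/n = 1·0.0073·3.0 × 10⁸/2 = 1.1 × 10⁶ m/s
T = 2πr/v = 1.2 × 10⁻¹⁵ s = 1200 as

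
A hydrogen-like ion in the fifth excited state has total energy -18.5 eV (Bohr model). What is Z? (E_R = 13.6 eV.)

7

E_n = −E_R Z²/n² ⇒ Z² = −E_n n²/E_R = 18.5 × 6² / 13.6 ≈ 48.97
Z = 7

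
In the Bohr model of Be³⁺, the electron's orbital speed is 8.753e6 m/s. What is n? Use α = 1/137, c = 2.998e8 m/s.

1

v_n = Zαc/n ⇒ n = Zαc/v = 4 × 0.007299 × 2.998e8 / 8.753e6 ≈ 1.00
n = 1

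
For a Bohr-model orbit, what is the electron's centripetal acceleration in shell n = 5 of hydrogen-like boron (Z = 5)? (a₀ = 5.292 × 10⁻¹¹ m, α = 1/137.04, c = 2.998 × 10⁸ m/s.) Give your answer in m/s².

1.809 × 10²² m/s²

r = n²a₀/Z = 2.646 × 10⁻¹⁰ m, v = Zαc/n = 2.188 × 10⁶ m/s
a = v²/r = (2.188 × 10⁶)² / 2.646 × 10⁻¹⁰ = 1.809 × 10²² m/s²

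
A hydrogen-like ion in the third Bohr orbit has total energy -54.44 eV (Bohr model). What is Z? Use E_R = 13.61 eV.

E_n = −E_R Z²/n² ⇒ Z² = −E_n n²/E_R = 54.44 × 3² / 13.61 ≈ 36.00
Z = 6

6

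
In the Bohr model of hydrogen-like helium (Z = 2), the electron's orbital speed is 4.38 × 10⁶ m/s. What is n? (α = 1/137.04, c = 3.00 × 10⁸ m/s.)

1

v_n = Zαc/n ⇒ n = Zαc/v = 2 × 0.00730 × 3.00 × 10⁸ / 4.38 × 10⁶ ≈ 1.00
n = 1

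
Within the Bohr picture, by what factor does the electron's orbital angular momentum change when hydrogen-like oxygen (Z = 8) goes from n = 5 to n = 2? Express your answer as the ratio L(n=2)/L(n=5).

L = nℏ depends only on n, so L ∝ n.
L(n=2)/L(n=5) = (2/5)^1 = 2/5

2/5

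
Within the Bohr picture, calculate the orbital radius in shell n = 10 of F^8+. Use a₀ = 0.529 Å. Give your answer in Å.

r_n = n²a₀/Z = 10² × 0.529 / 9
    = 100 × 0.529 / 9 = 5.88 Å

5.88 Å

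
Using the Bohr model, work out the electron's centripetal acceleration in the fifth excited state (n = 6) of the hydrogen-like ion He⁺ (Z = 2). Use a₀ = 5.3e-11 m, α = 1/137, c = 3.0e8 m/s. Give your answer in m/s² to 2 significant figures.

r = n²a₀/Z = 9.5e-10 m, v = Zαc/n = 7.3e5 m/s
a = v²/r = (7.3e5)² / 9.5e-10 = 5.6e20 m/s²

5.6e20 m/s²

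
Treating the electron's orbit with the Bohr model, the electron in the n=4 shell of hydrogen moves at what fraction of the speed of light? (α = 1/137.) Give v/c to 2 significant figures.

v_n = Zαc/n, so v/c = Zα/n = 1 × 0.0073 / 4 = 0.0018

0.0018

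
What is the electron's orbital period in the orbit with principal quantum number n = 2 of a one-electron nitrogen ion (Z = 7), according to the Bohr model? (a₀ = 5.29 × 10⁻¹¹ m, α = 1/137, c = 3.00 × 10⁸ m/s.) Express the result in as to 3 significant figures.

r = n²a₀/Z = 2²·5.29 × 10⁻¹¹/7 = 3.02 × 10⁻¹¹ m
v = Zαc/n = 7·0.00730·3.00 × 10⁸/2 = 7.66 × 10⁶ m/s
T = 2πr/v = 2.48 × 10⁻¹⁷ s = 24.8 as

24.8 as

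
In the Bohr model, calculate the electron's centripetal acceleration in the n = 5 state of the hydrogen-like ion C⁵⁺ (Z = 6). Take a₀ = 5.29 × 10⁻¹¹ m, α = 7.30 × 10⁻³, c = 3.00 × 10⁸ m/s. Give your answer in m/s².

3.13 × 10²² m/s²

r = n²a₀/Z = 2.20 × 10⁻¹⁰ m, v = Zαc/n = 2.63 × 10⁶ m/s
a = v²/r = (2.63 × 10⁶)² / 2.20 × 10⁻¹⁰ = 3.13 × 10²² m/s²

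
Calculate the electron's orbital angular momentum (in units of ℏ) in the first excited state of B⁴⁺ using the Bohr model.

L_n = nℏ, so L/ℏ = n = 2.

2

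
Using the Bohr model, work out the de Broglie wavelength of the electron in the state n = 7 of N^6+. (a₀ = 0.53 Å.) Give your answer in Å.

3.3 Å

The Bohr quantisation condition is nλ = 2πr_n.
r_n = n²a₀/Z = 3.7 Å
λ = 2πr_n/n = 2π·3.7/7 = 3.3 Å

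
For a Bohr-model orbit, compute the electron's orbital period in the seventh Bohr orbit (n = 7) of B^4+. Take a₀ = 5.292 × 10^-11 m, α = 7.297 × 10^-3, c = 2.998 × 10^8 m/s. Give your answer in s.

2.085 × 10^-15 s

r = n²a₀/Z = 7²·5.292 × 10^-11/5 = 5.186 × 10^-10 m
v = Zαc/n = 5·0.007297·2.998 × 10^8/7 = 1.563 × 10^6 m/s
T = 2πr/v = 2.085 × 10^-15 s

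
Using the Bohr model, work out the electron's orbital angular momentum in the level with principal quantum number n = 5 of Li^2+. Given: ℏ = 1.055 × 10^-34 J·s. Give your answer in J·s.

5.275 × 10^-34 J·s

L_n = nℏ = 5 × 1.055 × 10^-34 = 5.275 × 10^-34 J·s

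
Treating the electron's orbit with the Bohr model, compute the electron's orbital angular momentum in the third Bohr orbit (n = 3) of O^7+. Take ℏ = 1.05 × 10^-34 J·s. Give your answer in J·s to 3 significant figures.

3.15 × 10^-34 J·s

L_n = nℏ = 3 × 1.05 × 10^-34 = 3.15 × 10^-34 J·s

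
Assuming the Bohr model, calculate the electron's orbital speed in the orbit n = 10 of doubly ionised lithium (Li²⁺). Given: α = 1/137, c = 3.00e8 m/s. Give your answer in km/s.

v_n = Zαc/n = 3 × 0.00730 × 3.00e8 / 10
    = 657 km/s

657 km/s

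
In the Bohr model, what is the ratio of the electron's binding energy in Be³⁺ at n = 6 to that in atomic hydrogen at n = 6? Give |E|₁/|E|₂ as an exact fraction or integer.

|E| ∝ Z^2 · n^-2
|E|₁/|E|₂ = (4/1)^2 · (6/6)^-2 = 16

16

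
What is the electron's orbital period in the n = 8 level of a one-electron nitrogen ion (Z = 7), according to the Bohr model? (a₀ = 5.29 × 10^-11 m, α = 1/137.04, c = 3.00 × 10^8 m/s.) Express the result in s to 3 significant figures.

r = n²a₀/Z = 8²·5.29 × 10^-11/7 = 4.84 × 10^-10 m
v = Zαc/n = 7·0.00730·3.00 × 10^8/8 = 1.92 × 10^6 m/s
T = 2πr/v = 1.59 × 10^-15 s

1.59 × 10^-15 s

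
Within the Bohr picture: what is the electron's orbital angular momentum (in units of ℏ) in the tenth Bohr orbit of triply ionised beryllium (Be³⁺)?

10

L_n = nℏ, so L/ℏ = n = 10.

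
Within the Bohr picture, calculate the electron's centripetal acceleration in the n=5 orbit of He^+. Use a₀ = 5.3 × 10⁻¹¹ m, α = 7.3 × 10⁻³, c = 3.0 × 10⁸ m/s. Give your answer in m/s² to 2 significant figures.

r = n²a₀/Z = 6.6 × 10⁻¹⁰ m, v = Zαc/n = 8.8 × 10⁵ m/s
a = v²/r = (8.8 × 10⁵)² / 6.6 × 10⁻¹⁰ = 1.2 × 10²¹ m/s²

1.2 × 10²¹ m/s²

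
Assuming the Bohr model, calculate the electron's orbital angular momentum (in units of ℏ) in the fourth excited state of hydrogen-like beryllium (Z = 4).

5

L_n = nℏ, so L/ℏ = n = 5.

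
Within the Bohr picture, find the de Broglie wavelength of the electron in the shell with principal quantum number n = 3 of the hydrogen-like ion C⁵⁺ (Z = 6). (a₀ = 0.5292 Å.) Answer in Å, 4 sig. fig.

The Bohr quantisation condition is nλ = 2πr_n.
r_n = n²a₀/Z = 0.7938 Å
λ = 2πr_n/n = 2π·0.7938/3 = 1.663 Å

1.663 Å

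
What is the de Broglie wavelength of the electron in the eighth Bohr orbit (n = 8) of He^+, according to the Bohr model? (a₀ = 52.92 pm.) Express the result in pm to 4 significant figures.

1330 pm

The Bohr quantisation condition is nλ = 2πr_n.
r_n = n²a₀/Z = 1693 pm
λ = 2πr_n/n = 2π·1693/8 = 1330 pm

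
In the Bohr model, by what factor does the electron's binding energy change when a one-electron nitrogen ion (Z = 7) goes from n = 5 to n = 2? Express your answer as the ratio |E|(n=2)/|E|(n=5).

|E| ∝ Z^2 · n^-2; with Z fixed, |E| ∝ n^-2.
|E|(n=2)/|E|(n=5) = (2/5)^-2 = 25/4

25/4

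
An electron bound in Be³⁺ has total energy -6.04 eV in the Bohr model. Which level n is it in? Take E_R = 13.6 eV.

6

E_n = −E_R Z²/n² ⇒ n² = E_R Z²/(−E_n) = 13.6 × 4² / 6.04 ≈ 36.03
n = 6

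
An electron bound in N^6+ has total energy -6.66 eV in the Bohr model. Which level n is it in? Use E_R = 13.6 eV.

10

E_n = −E_R Z²/n² ⇒ n² = E_R Z²/(−E_n) = 13.6 × 7² / 6.66 ≈ 100.06
n = 10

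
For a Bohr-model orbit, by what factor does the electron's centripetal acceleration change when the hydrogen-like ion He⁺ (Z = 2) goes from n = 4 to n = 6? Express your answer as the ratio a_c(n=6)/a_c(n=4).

16/81

a_c ∝ Z^3 · n^-4; with Z fixed, a_c ∝ n^-4.
a_c(n=6)/a_c(n=4) = (6/4)^-4 = 16/81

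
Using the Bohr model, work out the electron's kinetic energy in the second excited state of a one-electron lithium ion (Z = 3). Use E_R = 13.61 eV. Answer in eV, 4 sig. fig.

For a Coulomb orbit the virial theorem gives K = −E_n.
E_n = −E_R·Z²/n², so K = E_R·Z²/n² = 13.61 × 3²/3² = 13.61 eV

13.61 eV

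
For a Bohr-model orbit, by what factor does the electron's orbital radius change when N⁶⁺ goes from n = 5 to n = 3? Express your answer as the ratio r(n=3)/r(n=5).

r ∝ Z^-1 · n^2; with Z fixed, r ∝ n^2.
r(n=3)/r(n=5) = (3/5)^2 = 9/25

9/25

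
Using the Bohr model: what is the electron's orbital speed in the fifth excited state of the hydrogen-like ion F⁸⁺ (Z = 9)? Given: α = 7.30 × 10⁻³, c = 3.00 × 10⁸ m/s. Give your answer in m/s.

v_n = Zαc/n = 9 × 0.00730 × 3.00 × 10⁸ / 6
    = 3.29 × 10⁶ m/s

3.29 × 10⁶ m/s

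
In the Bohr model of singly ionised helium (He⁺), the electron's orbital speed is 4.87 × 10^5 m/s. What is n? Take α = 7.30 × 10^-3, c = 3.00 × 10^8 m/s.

v_n = Zαc/n ⇒ n = Zαc/v = 2 × 0.00730 × 3.00 × 10^8 / 4.87 × 10^5 ≈ 8.99
n = 9

9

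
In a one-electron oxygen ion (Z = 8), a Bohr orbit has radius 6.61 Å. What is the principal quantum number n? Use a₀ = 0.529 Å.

10

r_n = n²a₀/Z ⇒ n² = rZ/a₀ = 6.61 × 8 / 0.529 ≈ 99.96
n = 10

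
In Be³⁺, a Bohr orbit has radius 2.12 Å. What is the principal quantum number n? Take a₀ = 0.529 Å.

r_n = n²a₀/Z ⇒ n² = rZ/a₀ = 2.12 × 4 / 0.529 ≈ 16.03
n = 4

4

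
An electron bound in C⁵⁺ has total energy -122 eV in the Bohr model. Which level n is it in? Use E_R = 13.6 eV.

E_n = −E_R Z²/n² ⇒ n² = E_R Z²/(−E_n) = 13.6 × 6² / 122 ≈ 4.01
n = 2

2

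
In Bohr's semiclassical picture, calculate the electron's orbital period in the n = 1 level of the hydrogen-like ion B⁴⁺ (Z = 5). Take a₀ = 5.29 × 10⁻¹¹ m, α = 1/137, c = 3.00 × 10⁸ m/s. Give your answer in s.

6.07 × 10⁻¹⁸ s

r = n²a₀/Z = 1²·5.29 × 10⁻¹¹/5 = 1.06 × 10⁻¹¹ m
v = Zαc/n = 5·0.00730·3.00 × 10⁸/1 = 1.09 × 10⁷ m/s
T = 2πr/v = 6.07 × 10⁻¹⁸ s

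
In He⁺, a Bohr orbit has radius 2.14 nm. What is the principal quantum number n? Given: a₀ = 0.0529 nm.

9

r_n = n²a₀/Z ⇒ n² = rZ/a₀ = 2.14 × 2 / 0.0529 ≈ 80.91
n = 9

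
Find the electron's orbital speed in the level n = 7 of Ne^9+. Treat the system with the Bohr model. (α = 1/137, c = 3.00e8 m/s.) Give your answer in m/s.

v_n = Zαc/n = 10 × 0.00730 × 3.00e8 / 7
    = 3.13e6 m/s

3.13e6 m/s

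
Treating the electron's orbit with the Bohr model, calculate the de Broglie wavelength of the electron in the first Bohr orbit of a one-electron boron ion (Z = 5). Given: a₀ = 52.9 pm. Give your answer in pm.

66.5 pm

The Bohr quantisation condition is nλ = 2πr_n.
r_n = n²a₀/Z = 10.6 pm
λ = 2πr_n/n = 2π·10.6/1 = 66.5 pm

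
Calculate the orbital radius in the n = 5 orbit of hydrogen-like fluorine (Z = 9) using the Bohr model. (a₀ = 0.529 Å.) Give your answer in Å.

1.47 Å

r_n = n²a₀/Z = 5² × 0.529 / 9
    = 25 × 0.529 / 9 = 1.47 Å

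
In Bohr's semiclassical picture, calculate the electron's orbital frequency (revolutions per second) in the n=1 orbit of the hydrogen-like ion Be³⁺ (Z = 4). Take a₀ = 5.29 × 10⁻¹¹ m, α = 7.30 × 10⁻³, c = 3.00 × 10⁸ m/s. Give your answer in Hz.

1.05 × 10¹⁷ Hz

r = n²a₀/Z = 1.32 × 10⁻¹¹ m, v = Zαc/n = 8.76 × 10⁶ m/s
f = v/(2πr) = 1.05 × 10¹⁷ Hz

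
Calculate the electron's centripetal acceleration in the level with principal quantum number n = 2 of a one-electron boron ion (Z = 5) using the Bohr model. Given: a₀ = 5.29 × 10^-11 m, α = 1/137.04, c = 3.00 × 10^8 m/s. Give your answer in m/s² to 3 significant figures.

r = n²a₀/Z = 4.23 × 10^-11 m, v = Zαc/n = 5.47 × 10^6 m/s
a = v²/r = (5.47 × 10^6)² / 4.23 × 10^-11 = 7.08 × 10^23 m/s²

7.08 × 10^23 m/s²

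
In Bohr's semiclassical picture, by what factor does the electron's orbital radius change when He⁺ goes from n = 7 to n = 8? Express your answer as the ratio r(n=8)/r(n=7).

r ∝ Z^-1 · n^2; with Z fixed, r ∝ n^2.
r(n=8)/r(n=7) = (8/7)^2 = 64/49

64/49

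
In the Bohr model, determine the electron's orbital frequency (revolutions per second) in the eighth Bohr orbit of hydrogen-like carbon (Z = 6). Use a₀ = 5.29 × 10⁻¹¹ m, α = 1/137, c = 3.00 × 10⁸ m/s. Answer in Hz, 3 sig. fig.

r = n²a₀/Z = 5.64 × 10⁻¹⁰ m, v = Zαc/n = 1.64 × 10⁶ m/s
f = v/(2πr) = 4.63 × 10¹⁴ Hz

4.63 × 10¹⁴ Hz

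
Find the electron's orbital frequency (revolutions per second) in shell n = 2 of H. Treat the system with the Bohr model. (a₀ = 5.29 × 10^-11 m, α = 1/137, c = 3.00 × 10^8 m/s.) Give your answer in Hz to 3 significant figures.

8.24 × 10^14 Hz

r = n²a₀/Z = 2.12 × 10^-10 m, v = Zαc/n = 1.09 × 10^6 m/s
f = v/(2πr) = 8.24 × 10^14 Hz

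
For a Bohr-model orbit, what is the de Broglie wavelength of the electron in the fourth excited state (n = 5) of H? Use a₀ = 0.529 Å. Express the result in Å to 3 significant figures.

The Bohr quantisation condition is nλ = 2πr_n.
r_n = n²a₀/Z = 13.2 Å
λ = 2πr_n/n = 2π·13.2/5 = 16.6 Å

16.6 Å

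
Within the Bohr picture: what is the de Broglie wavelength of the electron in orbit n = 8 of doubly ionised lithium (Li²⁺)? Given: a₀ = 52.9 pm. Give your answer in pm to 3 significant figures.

The Bohr quantisation condition is nλ = 2πr_n.
r_n = n²a₀/Z = 1130 pm
λ = 2πr_n/n = 2π·1130/8 = 886 pm

886 pm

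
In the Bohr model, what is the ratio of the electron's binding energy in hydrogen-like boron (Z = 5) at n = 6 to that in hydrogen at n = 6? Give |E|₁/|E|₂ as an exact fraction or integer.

|E| ∝ Z^2 · n^-2
|E|₁/|E|₂ = (5/1)^2 · (6/6)^-2 = 25

25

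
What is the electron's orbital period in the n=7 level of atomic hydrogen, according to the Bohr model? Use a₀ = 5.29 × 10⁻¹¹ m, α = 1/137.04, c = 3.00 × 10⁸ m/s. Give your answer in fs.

52.1 fs

r = n²a₀/Z = 7²·5.29 × 10⁻¹¹/1 = 2.59 × 10⁻⁹ m
v = Zαc/n = 1·0.00730·3.00 × 10⁸/7 = 3.13 × 10⁵ m/s
T = 2πr/v = 5.21 × 10⁻¹⁴ s = 52.1 fs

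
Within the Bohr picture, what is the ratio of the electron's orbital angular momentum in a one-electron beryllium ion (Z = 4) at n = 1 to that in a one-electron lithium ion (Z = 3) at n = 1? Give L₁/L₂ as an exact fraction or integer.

L = nℏ is independent of Z.
L₁/L₂ = n₁/n₂ = 1/1 = 1

1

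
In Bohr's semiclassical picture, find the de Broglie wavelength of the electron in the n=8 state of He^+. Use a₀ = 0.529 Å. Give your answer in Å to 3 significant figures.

13.3 Å

The Bohr quantisation condition is nλ = 2πr_n.
r_n = n²a₀/Z = 16.9 Å
λ = 2πr_n/n = 2π·16.9/8 = 13.3 Å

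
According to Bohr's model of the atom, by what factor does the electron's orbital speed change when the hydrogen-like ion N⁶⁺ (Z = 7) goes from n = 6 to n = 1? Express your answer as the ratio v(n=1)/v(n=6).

6

v ∝ Z^1 · n^-1; with Z fixed, v ∝ n^-1.
v(n=1)/v(n=6) = (1/6)^-1 = 6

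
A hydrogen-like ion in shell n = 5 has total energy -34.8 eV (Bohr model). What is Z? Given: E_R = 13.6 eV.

8

E_n = −E_R Z²/n² ⇒ Z² = −E_n n²/E_R = 34.8 × 5² / 13.6 ≈ 63.97
Z = 8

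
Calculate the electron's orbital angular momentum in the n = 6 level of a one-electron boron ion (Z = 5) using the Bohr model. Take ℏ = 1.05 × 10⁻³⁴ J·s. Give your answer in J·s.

6.30 × 10⁻³⁴ J·s

L_n = nℏ = 6 × 1.05 × 10⁻³⁴ = 6.30 × 10⁻³⁴ J·s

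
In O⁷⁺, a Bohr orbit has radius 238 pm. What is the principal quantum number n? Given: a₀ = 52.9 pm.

6

r_n = n²a₀/Z ⇒ n² = rZ/a₀ = 238 × 8 / 52.9 ≈ 35.99
n = 6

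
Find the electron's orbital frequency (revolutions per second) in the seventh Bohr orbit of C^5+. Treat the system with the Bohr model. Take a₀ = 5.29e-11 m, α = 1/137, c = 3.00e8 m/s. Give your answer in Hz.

r = n²a₀/Z = 4.32e-10 m, v = Zαc/n = 1.88e6 m/s
f = v/(2πr) = 6.91e14 Hz

6.91e14 Hz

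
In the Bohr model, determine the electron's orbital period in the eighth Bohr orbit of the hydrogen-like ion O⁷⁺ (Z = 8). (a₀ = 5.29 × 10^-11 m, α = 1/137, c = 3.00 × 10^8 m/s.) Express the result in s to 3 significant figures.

r = n²a₀/Z = 8²·5.29 × 10^-11/8 = 4.23 × 10^-10 m
v = Zαc/n = 8·0.00730·3.00 × 10^8/8 = 2.19 × 10^6 m/s
T = 2πr/v = 1.21 × 10^-15 s

1.21 × 10^-15 s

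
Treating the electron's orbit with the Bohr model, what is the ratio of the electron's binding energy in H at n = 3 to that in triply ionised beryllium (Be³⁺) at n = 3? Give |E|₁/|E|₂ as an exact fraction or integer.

|E| ∝ Z^2 · n^-2
|E|₁/|E|₂ = (1/4)^2 · (3/3)^-2 = 1/16

1/16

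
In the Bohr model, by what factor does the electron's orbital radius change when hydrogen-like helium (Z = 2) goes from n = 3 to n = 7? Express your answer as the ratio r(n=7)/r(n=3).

49/9

r ∝ Z^-1 · n^2; with Z fixed, r ∝ n^2.
r(n=7)/r(n=3) = (7/3)^2 = 49/9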